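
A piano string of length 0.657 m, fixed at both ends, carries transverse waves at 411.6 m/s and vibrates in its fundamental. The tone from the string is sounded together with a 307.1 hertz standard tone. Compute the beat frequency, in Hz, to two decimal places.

6.14 Hz

For a string fixed at both ends, f_n = n·v/(2L) = 1·411.6/(2·0.657) = 313.2420 Hz.
f_beat = |313.2420 − 307.1| = 6.14 Hz.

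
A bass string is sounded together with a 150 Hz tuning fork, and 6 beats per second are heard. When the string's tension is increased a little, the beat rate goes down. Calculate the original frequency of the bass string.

144 Hz

|f − 150| = 6, so the bass string was at either 144 Hz or 156 Hz.
Higher tension means higher frequency; the adjustment raises the bass string's frequency.
The beat rate fell, so the adjustment moved the bass string toward 150 Hz — it must have started below the reference.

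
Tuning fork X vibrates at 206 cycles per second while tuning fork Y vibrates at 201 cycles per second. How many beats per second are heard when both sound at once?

5 Hz

Beats arise from superposition of two nearby frequencies; the beat rate is |f₁ − f₂|.
|206 − 201| = 5 Hz.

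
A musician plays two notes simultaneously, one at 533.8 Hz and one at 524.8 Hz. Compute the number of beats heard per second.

9 Hz

Beats arise from superposition of two nearby frequencies; the beat rate is |f₁ − f₂|.
|533.8 − 524.8| = 9 Hz.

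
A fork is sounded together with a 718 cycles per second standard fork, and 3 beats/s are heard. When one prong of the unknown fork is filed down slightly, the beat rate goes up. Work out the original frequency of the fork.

|f − 718| = 3, so the fork was at either 715 Hz or 721 Hz.
Filing a prong removes mass and raises the fork's frequency; the adjustment raises the fork's frequency.
The beat rate rose, so the adjustment moved the fork further from 718 Hz — it was already above the reference.

721 Hz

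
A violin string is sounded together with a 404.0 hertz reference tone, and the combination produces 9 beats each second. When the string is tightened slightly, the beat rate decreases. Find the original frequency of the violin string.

395 Hz

|f − 404.0| = 9, so the violin string was at either 395 Hz or 413 Hz.
Increasing tension raises a string's frequency; the adjustment raises the violin string's frequency.
The beat rate fell, so the adjustment moved the violin string toward 404.0 Hz — it must have started below the reference.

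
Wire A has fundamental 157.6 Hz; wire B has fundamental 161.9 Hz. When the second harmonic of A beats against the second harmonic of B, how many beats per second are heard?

8.6 Hz

Second harmonic of the first: 2·157.6 = 315.2 Hz.
Second harmonic of the second: 2·161.9 = 323.8 Hz.
f_beat = |315.2 − 323.8| = 8.6 Hz.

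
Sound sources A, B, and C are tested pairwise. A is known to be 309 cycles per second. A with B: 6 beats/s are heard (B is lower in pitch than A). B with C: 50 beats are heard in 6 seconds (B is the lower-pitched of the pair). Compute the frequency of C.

B is below A, so f_B = 309 − 6 = 303 Hz.
B–C: Beat frequency = 50/6 = 8.3333 Hz.
C is above B, so f_C = 303 + 8.3333 = 311.3333 Hz.

311.3333 Hz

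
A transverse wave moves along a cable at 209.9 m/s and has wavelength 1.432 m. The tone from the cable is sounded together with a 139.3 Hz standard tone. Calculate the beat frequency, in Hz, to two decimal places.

7.28 Hz

Source frequency f = v/λ = 209.9/1.432 = 146.5782 Hz.
f_beat = |146.5782 − 139.3| = 7.28 Hz.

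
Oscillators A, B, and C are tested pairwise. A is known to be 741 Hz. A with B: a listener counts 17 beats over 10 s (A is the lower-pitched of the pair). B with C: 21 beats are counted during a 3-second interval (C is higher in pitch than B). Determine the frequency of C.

A–B: Beat frequency = 17/10 = 1.7 Hz.
B is above A, so f_B = 741 + 1.7 = 742.7 Hz.
B–C: Beat frequency = 21/3 = 7 Hz.
C is above B, so f_C = 742.7 + 7 = 749.7 Hz.

749.7 Hz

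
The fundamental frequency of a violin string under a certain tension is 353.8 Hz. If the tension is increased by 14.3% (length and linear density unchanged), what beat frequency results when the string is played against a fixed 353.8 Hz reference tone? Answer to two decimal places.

24.45 Hz

For a string, f ∝ √T, so the new frequency is 353.8·√1.143 = 378.2517 Hz.
f_beat = |378.2517 − 353.8| = 24.45 Hz.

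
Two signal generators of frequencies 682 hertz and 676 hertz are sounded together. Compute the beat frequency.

6 Hz

Beats arise from superposition of two nearby frequencies; the beat rate is |f₁ − f₂|.
|682 − 676| = 6 Hz.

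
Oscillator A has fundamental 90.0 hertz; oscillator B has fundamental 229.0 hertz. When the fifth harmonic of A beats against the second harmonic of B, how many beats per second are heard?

8.0 Hz

Fifth harmonic of the first: 5·90.0 = 450.0 Hz.
Second harmonic of the second: 2·229.0 = 458.0 Hz.
f_beat = |450.0 − 458.0| = 8.0 Hz.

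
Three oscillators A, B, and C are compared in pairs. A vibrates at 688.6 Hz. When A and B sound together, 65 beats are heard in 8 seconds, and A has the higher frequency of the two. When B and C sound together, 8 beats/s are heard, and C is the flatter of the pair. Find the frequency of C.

672.475 Hz

A–B: Beat frequency = 65/8 = 8.125 Hz.
B is below A, so f_B = 688.6 − 8.125 = 680.475 Hz.
C is below B, so f_C = 680.475 − 8 = 672.475 Hz.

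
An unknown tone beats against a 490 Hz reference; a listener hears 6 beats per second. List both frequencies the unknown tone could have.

484 Hz or 496 Hz

|f − 490| = 6, so f = 490 ± 6.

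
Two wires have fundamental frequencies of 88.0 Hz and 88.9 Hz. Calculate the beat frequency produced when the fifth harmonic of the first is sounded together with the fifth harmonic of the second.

Fifth harmonic of the first: 5·88.0 = 440.0 Hz.
Fifth harmonic of the second: 5·88.9 = 444.5 Hz.
f_beat = |440.0 − 444.5| = 4.5 Hz.

4.5 Hz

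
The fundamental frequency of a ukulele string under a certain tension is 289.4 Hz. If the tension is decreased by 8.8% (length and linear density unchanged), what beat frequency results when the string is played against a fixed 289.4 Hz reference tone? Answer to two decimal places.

13.03 Hz

For a string, f ∝ √T, so the new frequency is 289.4·√0.912 = 276.3732 Hz.
f_beat = |276.3732 − 289.4| = 13.03 Hz.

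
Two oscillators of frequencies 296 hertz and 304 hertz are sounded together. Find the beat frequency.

Beats arise from superposition of two nearby frequencies; the beat rate is |f₁ − f₂|.
|296 − 304| = 8 Hz.

8 Hz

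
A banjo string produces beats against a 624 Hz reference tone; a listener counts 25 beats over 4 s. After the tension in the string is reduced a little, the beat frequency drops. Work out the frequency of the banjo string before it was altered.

630.25 Hz

Beat frequency = 25/4 = 6.25 Hz.
|f − 624| = 6.25, so the banjo string was at either 617.75 Hz or 630.25 Hz.
Lower tension means lower frequency; the adjustment lowers the banjo string's frequency.
The beat rate fell, so the adjustment moved the banjo string toward 624 Hz — it must have started above the reference.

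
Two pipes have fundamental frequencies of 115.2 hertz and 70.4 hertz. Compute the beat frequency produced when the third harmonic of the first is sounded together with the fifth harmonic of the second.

Third harmonic of the first: 3·115.2 = 345.6 Hz.
Fifth harmonic of the second: 5·70.4 = 352.0 Hz.
f_beat = |345.6 − 352.0| = 6.4 Hz.

6.4 Hz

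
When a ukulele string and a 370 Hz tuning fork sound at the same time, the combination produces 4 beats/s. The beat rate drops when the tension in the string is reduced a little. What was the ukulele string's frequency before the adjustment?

374 Hz

|f − 370| = 4, so the ukulele string was at either 366 Hz or 374 Hz.
Lower tension means lower frequency; the adjustment lowers the ukulele string's frequency.
The beat rate fell, so the adjustment moved the ukulele string toward 370 Hz — it must have started above the reference.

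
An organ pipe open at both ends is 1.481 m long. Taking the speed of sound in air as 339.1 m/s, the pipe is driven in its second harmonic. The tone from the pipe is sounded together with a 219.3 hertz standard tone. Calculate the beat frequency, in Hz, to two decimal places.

9.67 Hz

Open pipe: f_n = n·v/(2L) = 2·339.1/(2·1.481) = 228.9669 Hz.
f_beat = |228.9669 − 219.3| = 9.67 Hz.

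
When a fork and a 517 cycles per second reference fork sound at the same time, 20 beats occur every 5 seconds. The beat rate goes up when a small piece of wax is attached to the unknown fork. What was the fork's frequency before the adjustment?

513 Hz

Beat frequency = 20/5 = 4 Hz.
|f − 517| = 4, so the fork was at either 513 Hz or 521 Hz.
Loading a fork with wax lowers its frequency; the adjustment lowers the fork's frequency.
The beat rate rose, so the adjustment moved the fork further from 517 Hz — it was already below the reference.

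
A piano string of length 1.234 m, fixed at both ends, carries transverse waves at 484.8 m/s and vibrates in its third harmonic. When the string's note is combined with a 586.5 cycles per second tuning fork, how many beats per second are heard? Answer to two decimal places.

For a string fixed at both ends, f_n = n·v/(2L) = 3·484.8/(2·1.234) = 589.3031 Hz.
f_beat = |589.3031 − 586.5| = 2.80 Hz.

2.80 Hz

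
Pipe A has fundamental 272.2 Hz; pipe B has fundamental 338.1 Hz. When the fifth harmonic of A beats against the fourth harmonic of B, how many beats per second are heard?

Fifth harmonic of the first: 5·272.2 = 1361.0 Hz.
Fourth harmonic of the second: 4·338.1 = 1352.4 Hz.
f_beat = |1361.0 − 1352.4| = 8.6 Hz.

8.6 Hz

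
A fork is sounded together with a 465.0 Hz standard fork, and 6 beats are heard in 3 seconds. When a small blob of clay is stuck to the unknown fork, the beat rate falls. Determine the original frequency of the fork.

467 Hz

Beat frequency = 6/3 = 2 Hz.
|f − 465.0| = 2, so the fork was at either 463 Hz or 467 Hz.
Adding mass to a fork lowers its frequency; the adjustment lowers the fork's frequency.
The beat rate fell, so the adjustment moved the fork toward 465.0 Hz — it must have started above the reference.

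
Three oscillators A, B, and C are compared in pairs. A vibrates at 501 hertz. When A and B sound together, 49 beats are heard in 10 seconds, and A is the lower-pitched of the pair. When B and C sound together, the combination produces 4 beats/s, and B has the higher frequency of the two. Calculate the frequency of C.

A–B: Beat frequency = 49/10 = 4.9 Hz.
B is above A, so f_B = 501 + 4.9 = 505.9 Hz.
C is below B, so f_C = 505.9 − 4 = 501.9 Hz.

501.9 Hz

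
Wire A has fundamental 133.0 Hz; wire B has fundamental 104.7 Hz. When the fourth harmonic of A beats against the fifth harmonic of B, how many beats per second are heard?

Fourth harmonic of the first: 4·133.0 = 532.0 Hz.
Fifth harmonic of the second: 5·104.7 = 523.5 Hz.
f_beat = |532.0 − 523.5| = 8.5 Hz.

8.5 Hz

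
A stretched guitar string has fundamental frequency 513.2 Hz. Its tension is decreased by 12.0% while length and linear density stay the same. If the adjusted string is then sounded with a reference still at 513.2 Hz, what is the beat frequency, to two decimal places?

For a string, f ∝ √T, so the new frequency is 513.2·√0.880 = 481.4243 Hz.
f_beat = |481.4243 − 513.2| = 31.78 Hz.

31.78 Hz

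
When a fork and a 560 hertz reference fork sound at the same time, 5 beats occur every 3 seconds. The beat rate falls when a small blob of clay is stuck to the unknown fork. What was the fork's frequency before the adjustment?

Beat frequency = 5/3 = 1.6667 Hz.
|f − 560| = 1.6667, so the fork was at either 558.3333 Hz or 561.6667 Hz.
Adding mass to a fork lowers its frequency; the adjustment lowers the fork's frequency.
The beat rate fell, so the adjustment moved the fork toward 560 Hz — it must have started above the reference.

561.6667 Hz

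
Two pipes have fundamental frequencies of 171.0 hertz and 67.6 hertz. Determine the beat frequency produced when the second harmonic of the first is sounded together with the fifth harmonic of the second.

4.0 Hz

Second harmonic of the first: 2·171.0 = 342.0 Hz.
Fifth harmonic of the second: 5·67.6 = 338.0 Hz.
f_beat = |342.0 − 338.0| = 4.0 Hz.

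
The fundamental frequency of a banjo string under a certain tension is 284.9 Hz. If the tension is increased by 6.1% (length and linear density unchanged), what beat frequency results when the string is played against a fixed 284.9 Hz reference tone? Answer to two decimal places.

For a string, f ∝ √T, so the new frequency is 284.9·√1.061 = 293.4608 Hz.
f_beat = |293.4608 − 284.9| = 8.56 Hz.

8.56 Hz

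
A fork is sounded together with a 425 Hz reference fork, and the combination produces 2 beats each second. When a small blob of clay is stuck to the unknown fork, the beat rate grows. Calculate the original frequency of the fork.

|f − 425| = 2, so the fork was at either 423 Hz or 427 Hz.
Adding mass to a fork lowers its frequency; the adjustment lowers the fork's frequency.
The beat rate rose, so the adjustment moved the fork further from 425 Hz — it was already below the reference.

423 Hz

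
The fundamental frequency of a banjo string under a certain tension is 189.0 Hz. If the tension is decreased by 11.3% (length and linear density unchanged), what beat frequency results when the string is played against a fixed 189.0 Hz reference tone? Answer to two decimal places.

For a string, f ∝ √T, so the new frequency is 189.0·√0.887 = 178.0015 Hz.
f_beat = |178.0015 − 189.0| = 11.00 Hz.

11.00 Hz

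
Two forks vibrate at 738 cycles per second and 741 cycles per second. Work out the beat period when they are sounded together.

f_beat = |738 − 741| = 3 Hz.
Beat period T = 1 / f_beat = 1 / 3 s.

0.333 s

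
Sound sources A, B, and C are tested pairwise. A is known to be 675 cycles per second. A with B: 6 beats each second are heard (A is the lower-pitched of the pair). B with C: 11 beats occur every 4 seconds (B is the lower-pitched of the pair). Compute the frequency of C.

683.75 Hz

B is above A, so f_B = 675 + 6 = 681 Hz.
B–C: Beat frequency = 11/4 = 2.75 Hz.
C is above B, so f_C = 681 + 2.75 = 683.75 Hz.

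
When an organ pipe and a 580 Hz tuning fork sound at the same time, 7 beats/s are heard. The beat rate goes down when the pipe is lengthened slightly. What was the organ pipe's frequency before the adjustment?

587 Hz

|f − 580| = 7, so the organ pipe was at either 573 Hz or 587 Hz.
A longer pipe has a lower fundamental; the adjustment lowers the organ pipe's frequency.
The beat rate fell, so the adjustment moved the organ pipe toward 580 Hz — it must have started above the reference.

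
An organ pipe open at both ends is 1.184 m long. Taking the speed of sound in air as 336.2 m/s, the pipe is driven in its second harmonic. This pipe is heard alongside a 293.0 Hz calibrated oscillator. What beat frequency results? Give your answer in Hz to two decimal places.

9.05 Hz

Open pipe: f_n = n·v/(2L) = 2·336.2/(2·1.184) = 283.9527 Hz.
f_beat = |283.9527 − 293.0| = 9.05 Hz.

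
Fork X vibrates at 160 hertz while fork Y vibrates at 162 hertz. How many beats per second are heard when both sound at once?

2 Hz

f_beat = |f₁ − f₂|.
|160 − 162| = 2 Hz.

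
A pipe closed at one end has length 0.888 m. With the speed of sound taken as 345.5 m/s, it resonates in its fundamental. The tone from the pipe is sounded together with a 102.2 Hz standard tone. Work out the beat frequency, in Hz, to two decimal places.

4.93 Hz

Closed pipe (odd harmonics): f_n = n·v/(4L) = 1·345.5/(4·0.888) = 97.2691 Hz.
f_beat = |97.2691 − 102.2| = 4.93 Hz.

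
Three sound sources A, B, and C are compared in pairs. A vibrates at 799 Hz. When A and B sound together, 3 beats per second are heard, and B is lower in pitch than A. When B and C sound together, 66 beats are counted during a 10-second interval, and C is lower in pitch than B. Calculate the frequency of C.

789.4 Hz

B is below A, so f_B = 799 − 3 = 796 Hz.
B–C: Beat frequency = 66/10 = 6.6 Hz.
C is below B, so f_C = 796 − 6.6 = 789.4 Hz.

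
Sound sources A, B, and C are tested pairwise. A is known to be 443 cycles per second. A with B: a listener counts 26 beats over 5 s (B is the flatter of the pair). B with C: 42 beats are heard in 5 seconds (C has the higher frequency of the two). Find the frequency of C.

446.2 Hz

A–B: Beat frequency = 26/5 = 5.2 Hz.
B is below A, so f_B = 443 − 5.2 = 437.8 Hz.
B–C: Beat frequency = 42/5 = 8.4 Hz.
C is above B, so f_C = 437.8 + 8.4 = 446.2 Hz.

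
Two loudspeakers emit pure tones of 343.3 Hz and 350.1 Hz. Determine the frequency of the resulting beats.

6.8 Hz

f_beat = |f₁ − f₂|.
|343.3 − 350.1| = 6.8 Hz.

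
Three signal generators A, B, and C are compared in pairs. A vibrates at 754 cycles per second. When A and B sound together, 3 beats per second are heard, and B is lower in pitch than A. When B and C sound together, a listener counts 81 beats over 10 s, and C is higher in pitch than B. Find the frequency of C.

B is below A, so f_B = 754 − 3 = 751 Hz.
B–C: Beat frequency = 81/10 = 8.1 Hz.
C is above B, so f_C = 751 + 8.1 = 759.1 Hz.

759.1 Hz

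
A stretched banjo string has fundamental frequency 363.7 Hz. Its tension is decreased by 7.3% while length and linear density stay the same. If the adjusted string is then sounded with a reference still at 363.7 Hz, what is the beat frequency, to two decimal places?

13.53 Hz

For a string, f ∝ √T, so the new frequency is 363.7·√0.927 = 350.1734 Hz.
f_beat = |350.1734 − 363.7| = 13.53 Hz.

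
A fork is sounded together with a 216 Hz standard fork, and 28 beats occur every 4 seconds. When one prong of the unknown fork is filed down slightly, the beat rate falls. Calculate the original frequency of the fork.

Beat frequency = 28/4 = 7 Hz.
|f − 216| = 7, so the fork was at either 209 Hz or 223 Hz.
Filing a prong removes mass and raises the fork's frequency; the adjustment raises the fork's frequency.
The beat rate fell, so the adjustment moved the fork toward 216 Hz — it must have started below the reference.

209 Hz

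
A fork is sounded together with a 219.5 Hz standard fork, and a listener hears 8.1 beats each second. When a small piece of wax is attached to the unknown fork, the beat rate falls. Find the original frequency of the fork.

|f − 219.5| = 8.1, so the fork was at either 211.4 Hz or 227.6 Hz.
Loading a fork with wax lowers its frequency; the adjustment lowers the fork's frequency.
The beat rate fell, so the adjustment moved the fork toward 219.5 Hz — it must have started above the reference.

227.6 Hz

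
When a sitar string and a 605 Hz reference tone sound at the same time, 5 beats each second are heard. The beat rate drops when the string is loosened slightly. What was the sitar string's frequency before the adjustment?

610 Hz

|f − 605| = 5, so the sitar string was at either 600 Hz or 610 Hz.
Reducing tension lowers a string's frequency; the adjustment lowers the sitar string's frequency.
The beat rate fell, so the adjustment moved the sitar string toward 605 Hz — it must have started above the reference.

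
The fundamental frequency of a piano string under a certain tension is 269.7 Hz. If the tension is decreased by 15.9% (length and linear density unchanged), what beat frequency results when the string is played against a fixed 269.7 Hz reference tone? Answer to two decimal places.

For a string, f ∝ √T, so the new frequency is 269.7·√0.841 = 247.3312 Hz.
f_beat = |247.3312 − 269.7| = 22.37 Hz.

22.37 Hz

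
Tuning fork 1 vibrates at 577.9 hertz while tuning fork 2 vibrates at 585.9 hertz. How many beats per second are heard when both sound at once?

8 Hz

The beat frequency equals the magnitude of the frequency difference.
|577.9 − 585.9| = 8 Hz.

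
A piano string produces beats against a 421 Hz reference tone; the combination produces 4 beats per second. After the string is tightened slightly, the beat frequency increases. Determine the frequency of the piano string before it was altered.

|f − 421| = 4, so the piano string was at either 417 Hz or 425 Hz.
Increasing tension raises a string's frequency; the adjustment raises the piano string's frequency.
The beat rate rose, so the adjustment moved the piano string further from 421 Hz — it was already above the reference.

425 Hz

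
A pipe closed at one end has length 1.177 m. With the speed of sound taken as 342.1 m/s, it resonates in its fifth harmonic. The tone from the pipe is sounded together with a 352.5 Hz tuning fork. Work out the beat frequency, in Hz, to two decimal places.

Closed pipe (odd harmonics): f_n = n·v/(4L) = 5·342.1/(4·1.177) = 363.3178 Hz.
f_beat = |363.3178 − 352.5| = 10.82 Hz.

10.82 Hz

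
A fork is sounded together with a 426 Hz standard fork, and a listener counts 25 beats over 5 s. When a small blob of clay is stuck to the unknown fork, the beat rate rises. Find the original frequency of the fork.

Beat frequency = 25/5 = 5 Hz.
|f − 426| = 5, so the fork was at either 421 Hz or 431 Hz.
Adding mass to a fork lowers its frequency; the adjustment lowers the fork's frequency.
The beat rate rose, so the adjustment moved the fork further from 426 Hz — it was already below the reference.

421 Hz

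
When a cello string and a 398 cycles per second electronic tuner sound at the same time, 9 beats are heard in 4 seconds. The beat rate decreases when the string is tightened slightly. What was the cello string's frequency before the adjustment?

Beat frequency = 9/4 = 2.25 Hz.
|f − 398| = 2.25, so the cello string was at either 395.75 Hz or 400.25 Hz.
Increasing tension raises a string's frequency; the adjustment raises the cello string's frequency.
The beat rate fell, so the adjustment moved the cello string toward 398 Hz — it must have started below the reference.

395.75 Hz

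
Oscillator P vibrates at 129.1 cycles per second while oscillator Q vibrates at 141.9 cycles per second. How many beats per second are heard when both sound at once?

f_beat = |f₁ − f₂|.
|129.1 − 141.9| = 12.8 Hz.

12.8 Hz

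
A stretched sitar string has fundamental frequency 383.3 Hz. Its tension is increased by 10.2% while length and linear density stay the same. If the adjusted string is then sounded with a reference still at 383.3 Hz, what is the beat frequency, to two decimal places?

19.07 Hz

For a string, f ∝ √T, so the new frequency is 383.3·√1.102 = 402.3737 Hz.
f_beat = |402.3737 − 383.3| = 19.07 Hz.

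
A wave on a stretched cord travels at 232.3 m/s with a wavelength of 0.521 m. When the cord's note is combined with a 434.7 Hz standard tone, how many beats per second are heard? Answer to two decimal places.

11.17 Hz

Source frequency f = v/λ = 232.3/0.521 = 445.8733 Hz.
f_beat = |445.8733 − 434.7| = 11.17 Hz.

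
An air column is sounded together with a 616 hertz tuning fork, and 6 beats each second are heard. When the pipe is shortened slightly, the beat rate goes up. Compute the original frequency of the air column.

|f − 616| = 6, so the air column was at either 610 Hz or 622 Hz.
A shorter pipe has a higher fundamental; the adjustment raises the air column's frequency.
The beat rate rose, so the adjustment moved the air column further from 616 Hz — it was already above the reference.

622 Hz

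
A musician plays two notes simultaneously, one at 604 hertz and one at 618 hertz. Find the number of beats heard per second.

Beats arise from superposition of two nearby frequencies; the beat rate is |f₁ − f₂|.
|604 − 618| = 14 Hz.

14 Hz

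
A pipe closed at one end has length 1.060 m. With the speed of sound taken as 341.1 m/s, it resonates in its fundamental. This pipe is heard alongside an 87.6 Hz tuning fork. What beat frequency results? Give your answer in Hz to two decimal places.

Closed pipe (odd harmonics): f_n = n·v/(4L) = 1·341.1/(4·1.060) = 80.4481 Hz.
f_beat = |80.4481 − 87.6| = 7.15 Hz.

7.15 Hz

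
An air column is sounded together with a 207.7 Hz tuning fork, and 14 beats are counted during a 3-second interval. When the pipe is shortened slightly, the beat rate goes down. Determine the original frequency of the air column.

203.0333 Hz

Beat frequency = 14/3 = 4.6667 Hz.
|f − 207.7| = 4.6667, so the air column was at either 203.0333 Hz or 212.3667 Hz.
A shorter pipe has a higher fundamental; the adjustment raises the air column's frequency.
The beat rate fell, so the adjustment moved the air column toward 207.7 Hz — it must have started below the reference.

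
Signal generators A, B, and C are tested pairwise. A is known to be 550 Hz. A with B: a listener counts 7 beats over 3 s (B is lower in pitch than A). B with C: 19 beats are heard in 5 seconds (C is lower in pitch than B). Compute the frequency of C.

A–B: Beat frequency = 7/3 = 2.3333 Hz.
B is below A, so f_B = 550 − 2.3333 = 547.6667 Hz.
B–C: Beat frequency = 19/5 = 3.8 Hz.
C is below B, so f_C = 547.6667 − 3.8 = 543.8667 Hz.

543.8667 Hz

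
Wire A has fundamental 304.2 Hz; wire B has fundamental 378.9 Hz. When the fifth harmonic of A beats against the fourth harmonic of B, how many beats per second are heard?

Fifth harmonic of the first: 5·304.2 = 1521.0 Hz.
Fourth harmonic of the second: 4·378.9 = 1515.6 Hz.
f_beat = |1521.0 − 1515.6| = 5.4 Hz.

5.4 Hz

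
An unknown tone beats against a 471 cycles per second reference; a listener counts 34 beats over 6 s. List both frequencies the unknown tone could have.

465.3333 Hz or 476.6667 Hz

Beat frequency = 34/6 = 5.6667 Hz.
|f − 471| = 5.6667, so f = 471 ± 5.6667.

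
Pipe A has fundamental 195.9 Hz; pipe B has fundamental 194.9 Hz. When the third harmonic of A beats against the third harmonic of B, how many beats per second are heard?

3.0 Hz

Third harmonic of the first: 3·195.9 = 587.7 Hz.
Third harmonic of the second: 3·194.9 = 584.7 Hz.
f_beat = |587.7 − 584.7| = 3.0 Hz.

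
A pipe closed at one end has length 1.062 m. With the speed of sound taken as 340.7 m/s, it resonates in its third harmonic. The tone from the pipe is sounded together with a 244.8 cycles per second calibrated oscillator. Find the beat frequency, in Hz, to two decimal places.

Closed pipe (odd harmonics): f_n = n·v/(4L) = 3·340.7/(4·1.062) = 240.6073 Hz.
f_beat = |240.6073 − 244.8| = 4.19 Hz.

4.19 Hz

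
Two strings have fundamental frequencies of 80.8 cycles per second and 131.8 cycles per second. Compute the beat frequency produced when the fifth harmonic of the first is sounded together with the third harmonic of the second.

8.6 Hz

Fifth harmonic of the first: 5·80.8 = 404.0 Hz.
Third harmonic of the second: 3·131.8 = 395.4 Hz.
f_beat = |404.0 − 395.4| = 8.6 Hz.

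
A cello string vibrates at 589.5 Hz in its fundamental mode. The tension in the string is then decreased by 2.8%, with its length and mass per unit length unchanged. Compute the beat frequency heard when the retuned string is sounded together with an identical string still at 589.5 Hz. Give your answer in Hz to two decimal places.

For a string, f ∝ √T, so the new frequency is 589.5·√0.972 = 581.1884 Hz.
f_beat = |581.1884 − 589.5| = 8.31 Hz.

8.31 Hz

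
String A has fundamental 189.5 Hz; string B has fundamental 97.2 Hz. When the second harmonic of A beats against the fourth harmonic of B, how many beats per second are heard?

9.8 Hz

Second harmonic of the first: 2·189.5 = 379.0 Hz.
Fourth harmonic of the second: 4·97.2 = 388.8 Hz.
f_beat = |379.0 − 388.8| = 9.8 Hz.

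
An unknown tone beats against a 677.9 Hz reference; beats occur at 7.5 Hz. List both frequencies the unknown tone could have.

|f − 677.9| = 7.5, so f = 677.9 ± 7.5.

670.4 Hz or 685.4 Hz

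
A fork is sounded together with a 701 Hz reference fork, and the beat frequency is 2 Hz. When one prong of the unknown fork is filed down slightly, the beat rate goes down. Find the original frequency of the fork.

|f − 701| = 2, so the fork was at either 699 Hz or 703 Hz.
Filing a prong removes mass and raises the fork's frequency; the adjustment raises the fork's frequency.
The beat rate fell, so the adjustment moved the fork toward 701 Hz — it must have started below the reference.

699 Hz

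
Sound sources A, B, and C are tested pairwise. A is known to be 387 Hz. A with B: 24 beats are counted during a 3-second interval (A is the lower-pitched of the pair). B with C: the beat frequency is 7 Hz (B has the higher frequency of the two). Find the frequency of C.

388 Hz

A–B: Beat frequency = 24/3 = 8 Hz.
B is above A, so f_B = 387 + 8 = 395 Hz.
C is below B, so f_C = 395 − 7 = 388 Hz.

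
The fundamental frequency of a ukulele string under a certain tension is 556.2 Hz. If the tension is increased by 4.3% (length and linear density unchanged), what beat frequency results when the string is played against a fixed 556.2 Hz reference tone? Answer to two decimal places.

11.83 Hz

For a string, f ∝ √T, so the new frequency is 556.2·√1.043 = 568.0324 Hz.
f_beat = |568.0324 − 556.2| = 11.83 Hz.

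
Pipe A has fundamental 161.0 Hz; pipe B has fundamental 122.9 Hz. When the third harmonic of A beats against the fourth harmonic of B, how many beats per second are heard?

Third harmonic of the first: 3·161.0 = 483.0 Hz.
Fourth harmonic of the second: 4·122.9 = 491.6 Hz.
f_beat = |483.0 − 491.6| = 8.6 Hz.

8.6 Hz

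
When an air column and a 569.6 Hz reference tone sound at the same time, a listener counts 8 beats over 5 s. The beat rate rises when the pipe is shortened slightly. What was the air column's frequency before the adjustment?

571.2 Hz

Beat frequency = 8/5 = 1.6 Hz.
|f − 569.6| = 1.6, so the air column was at either 568 Hz or 571.2 Hz.
A shorter pipe has a higher fundamental; the adjustment raises the air column's frequency.
The beat rate rose, so the adjustment moved the air column further from 569.6 Hz — it was already above the reference.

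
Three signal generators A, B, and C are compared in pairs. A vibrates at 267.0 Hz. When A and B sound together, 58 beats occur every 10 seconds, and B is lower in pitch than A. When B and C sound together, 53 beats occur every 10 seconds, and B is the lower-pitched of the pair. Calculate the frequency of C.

266.5 Hz

A–B: Beat frequency = 58/10 = 5.8 Hz.
B is below A, so f_B = 267.0 − 5.8 = 261.2 Hz.
B–C: Beat frequency = 53/10 = 5.3 Hz.
C is above B, so f_C = 261.2 + 5.3 = 266.5 Hz.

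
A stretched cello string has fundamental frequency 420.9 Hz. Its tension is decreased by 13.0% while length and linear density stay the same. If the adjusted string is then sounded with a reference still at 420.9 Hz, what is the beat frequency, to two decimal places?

For a string, f ∝ √T, so the new frequency is 420.9·√0.870 = 392.5894 Hz.
f_beat = |392.5894 − 420.9| = 28.31 Hz.

28.31 Hz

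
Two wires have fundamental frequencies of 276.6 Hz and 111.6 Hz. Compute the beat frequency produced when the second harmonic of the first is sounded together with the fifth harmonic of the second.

4.8 Hz

Second harmonic of the first: 2·276.6 = 553.2 Hz.
Fifth harmonic of the second: 5·111.6 = 558.0 Hz.
f_beat = |553.2 − 558.0| = 4.8 Hz.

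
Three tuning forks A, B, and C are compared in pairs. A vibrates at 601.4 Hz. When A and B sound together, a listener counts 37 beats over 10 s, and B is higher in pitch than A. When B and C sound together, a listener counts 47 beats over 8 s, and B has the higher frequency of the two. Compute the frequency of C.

A–B: Beat frequency = 37/10 = 3.7 Hz.
B is above A, so f_B = 601.4 + 3.7 = 605.1 Hz.
B–C: Beat frequency = 47/8 = 5.875 Hz.
C is below B, so f_C = 605.1 − 5.875 = 599.225 Hz.

599.225 Hz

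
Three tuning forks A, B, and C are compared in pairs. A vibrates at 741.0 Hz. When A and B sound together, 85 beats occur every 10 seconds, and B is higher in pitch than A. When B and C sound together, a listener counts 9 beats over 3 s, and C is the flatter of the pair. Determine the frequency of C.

A–B: Beat frequency = 85/10 = 8.5 Hz.
B is above A, so f_B = 741.0 + 8.5 = 749.5 Hz.
B–C: Beat frequency = 9/3 = 3 Hz.
C is below B, so f_C = 749.5 − 3 = 746.5 Hz.

746.5 Hz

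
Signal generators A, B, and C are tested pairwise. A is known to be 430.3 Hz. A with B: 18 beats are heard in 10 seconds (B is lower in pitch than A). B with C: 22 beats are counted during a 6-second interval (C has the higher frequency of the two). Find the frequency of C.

A–B: Beat frequency = 18/10 = 1.8 Hz.
B is below A, so f_B = 430.3 − 1.8 = 428.5 Hz.
B–C: Beat frequency = 22/6 = 3.6667 Hz.
C is above B, so f_C = 428.5 + 3.6667 = 432.1667 Hz.

432.1667 Hz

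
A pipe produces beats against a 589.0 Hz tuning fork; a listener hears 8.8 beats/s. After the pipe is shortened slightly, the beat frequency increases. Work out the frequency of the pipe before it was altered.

|f − 589.0| = 8.8, so the pipe was at either 580.2 Hz or 597.8 Hz.
A shorter pipe has a higher fundamental; the adjustment raises the pipe's frequency.
The beat rate rose, so the adjustment moved the pipe further from 589.0 Hz — it was already above the reference.

597.8 Hz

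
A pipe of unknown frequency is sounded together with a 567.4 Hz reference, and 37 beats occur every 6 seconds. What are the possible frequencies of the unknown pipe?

Beat frequency = 37/6 = 6.1667 Hz.
|f − 567.4| = 6.1667, so f = 567.4 ± 6.1667.

561.2333 Hz or 573.5667 Hz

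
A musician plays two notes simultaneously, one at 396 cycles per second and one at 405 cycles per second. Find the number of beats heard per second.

9 Hz

The beat frequency equals the magnitude of the frequency difference.
|396 − 405| = 9 Hz.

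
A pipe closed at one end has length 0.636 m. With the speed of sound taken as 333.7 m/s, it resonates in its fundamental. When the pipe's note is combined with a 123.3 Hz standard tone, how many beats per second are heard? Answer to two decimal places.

Closed pipe (odd harmonics): f_n = n·v/(4L) = 1·333.7/(4·0.636) = 131.1714 Hz.
f_beat = |131.1714 − 123.3| = 7.87 Hz.

7.87 Hz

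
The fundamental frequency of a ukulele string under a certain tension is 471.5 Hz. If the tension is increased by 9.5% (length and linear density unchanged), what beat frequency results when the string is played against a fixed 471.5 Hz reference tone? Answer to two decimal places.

For a string, f ∝ √T, so the new frequency is 471.5·√1.095 = 493.3882 Hz.
f_beat = |493.3882 − 471.5| = 21.89 Hz.

21.89 Hz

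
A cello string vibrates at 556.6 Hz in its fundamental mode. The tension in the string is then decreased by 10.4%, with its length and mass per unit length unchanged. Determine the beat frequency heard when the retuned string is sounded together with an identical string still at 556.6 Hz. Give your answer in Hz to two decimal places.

For a string, f ∝ √T, so the new frequency is 556.6·√0.896 = 526.8624 Hz.
f_beat = |526.8624 − 556.6| = 29.74 Hz.

29.74 Hz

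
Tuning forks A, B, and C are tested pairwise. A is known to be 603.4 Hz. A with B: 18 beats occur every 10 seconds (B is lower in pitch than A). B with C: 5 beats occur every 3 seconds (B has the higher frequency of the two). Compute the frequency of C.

A–B: Beat frequency = 18/10 = 1.8 Hz.
B is below A, so f_B = 603.4 − 1.8 = 601.6 Hz.
B–C: Beat frequency = 5/3 = 1.6667 Hz.
C is below B, so f_C = 601.6 − 1.6667 = 599.9333 Hz.

599.9333 Hz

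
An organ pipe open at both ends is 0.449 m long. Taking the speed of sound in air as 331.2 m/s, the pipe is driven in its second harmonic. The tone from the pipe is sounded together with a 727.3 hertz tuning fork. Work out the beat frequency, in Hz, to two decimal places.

Open pipe: f_n = n·v/(2L) = 2·331.2/(2·0.449) = 737.6392 Hz.
f_beat = |737.6392 − 727.3| = 10.34 Hz.

10.34 Hz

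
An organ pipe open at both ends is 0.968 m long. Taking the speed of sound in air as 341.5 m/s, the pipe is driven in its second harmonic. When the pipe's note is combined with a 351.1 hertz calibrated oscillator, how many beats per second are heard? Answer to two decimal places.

Open pipe: f_n = n·v/(2L) = 2·341.5/(2·0.968) = 352.7893 Hz.
f_beat = |352.7893 − 351.1| = 1.69 Hz.

1.69 Hz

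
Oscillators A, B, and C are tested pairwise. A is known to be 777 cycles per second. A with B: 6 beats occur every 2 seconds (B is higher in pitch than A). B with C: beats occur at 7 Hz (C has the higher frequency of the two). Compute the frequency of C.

A–B: Beat frequency = 6/2 = 3 Hz.
B is above A, so f_B = 777 + 3 = 780 Hz.
C is above B, so f_C = 780 + 7 = 787 Hz.

787 Hz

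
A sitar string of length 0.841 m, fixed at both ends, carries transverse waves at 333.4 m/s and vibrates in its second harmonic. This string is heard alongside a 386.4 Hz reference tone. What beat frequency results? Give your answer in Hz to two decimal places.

For a string fixed at both ends, f_n = n·v/(2L) = 2·333.4/(2·0.841) = 396.4328 Hz.
f_beat = |396.4328 − 386.4| = 10.03 Hz.

10.03 Hz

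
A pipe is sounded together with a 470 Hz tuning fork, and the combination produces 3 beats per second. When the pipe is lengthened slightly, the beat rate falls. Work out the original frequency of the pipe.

|f − 470| = 3, so the pipe was at either 467 Hz or 473 Hz.
A longer pipe has a lower fundamental; the adjustment lowers the pipe's frequency.
The beat rate fell, so the adjustment moved the pipe toward 470 Hz — it must have started above the reference.

473 Hz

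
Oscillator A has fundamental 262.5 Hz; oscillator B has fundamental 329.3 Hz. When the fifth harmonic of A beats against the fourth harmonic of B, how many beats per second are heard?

4.7 Hz

Fifth harmonic of the first: 5·262.5 = 1312.5 Hz.
Fourth harmonic of the second: 4·329.3 = 1317.2 Hz.
f_beat = |1312.5 − 1317.2| = 4.7 Hz.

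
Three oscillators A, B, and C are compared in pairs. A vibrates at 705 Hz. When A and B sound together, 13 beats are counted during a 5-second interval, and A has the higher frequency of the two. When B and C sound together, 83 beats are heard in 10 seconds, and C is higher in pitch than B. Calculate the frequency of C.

710.7 Hz

A–B: Beat frequency = 13/5 = 2.6 Hz.
B is below A, so f_B = 705 − 2.6 = 702.4 Hz.
B–C: Beat frequency = 83/10 = 8.3 Hz.
C is above B, so f_C = 702.4 + 8.3 = 710.7 Hz.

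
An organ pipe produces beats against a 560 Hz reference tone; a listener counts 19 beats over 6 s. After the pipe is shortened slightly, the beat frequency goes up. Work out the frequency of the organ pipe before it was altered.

Beat frequency = 19/6 = 3.1667 Hz.
|f − 560| = 3.1667, so the organ pipe was at either 556.8333 Hz or 563.1667 Hz.
A shorter pipe has a higher fundamental; the adjustment raises the organ pipe's frequency.
The beat rate rose, so the adjustment moved the organ pipe further from 560 Hz — it was already above the reference.

563.1667 Hz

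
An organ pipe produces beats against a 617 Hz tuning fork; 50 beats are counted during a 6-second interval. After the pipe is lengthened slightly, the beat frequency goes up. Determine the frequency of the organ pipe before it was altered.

608.6667 Hz

Beat frequency = 50/6 = 8.3333 Hz.
|f − 617| = 8.3333, so the organ pipe was at either 608.6667 Hz or 625.3333 Hz.
A longer pipe has a lower fundamental; the adjustment lowers the organ pipe's frequency.
The beat rate rose, so the adjustment moved the organ pipe further from 617 Hz — it was already below the reference.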